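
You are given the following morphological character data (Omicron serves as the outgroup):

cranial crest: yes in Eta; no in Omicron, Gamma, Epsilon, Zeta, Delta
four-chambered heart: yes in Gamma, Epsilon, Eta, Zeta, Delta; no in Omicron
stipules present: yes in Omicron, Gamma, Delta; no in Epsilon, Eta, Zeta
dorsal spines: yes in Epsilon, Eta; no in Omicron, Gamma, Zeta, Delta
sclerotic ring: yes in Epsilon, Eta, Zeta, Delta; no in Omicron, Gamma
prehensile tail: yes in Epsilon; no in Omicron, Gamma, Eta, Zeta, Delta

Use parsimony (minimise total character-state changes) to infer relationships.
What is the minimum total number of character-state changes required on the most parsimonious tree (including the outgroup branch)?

Character polarity is set by the outgroup: the derived state is whichever differs from the outgroup's state, so for stipules present the derived state is 'no', and for the remaining characters it is 'yes'.
cranial crest (derived state 'yes') is unique to Eta (autapomorphy; uninformative for grouping).
four-chambered heart (derived state 'yes') is shared by all ingroup taxa — unites the whole ingroup.
stipules present: derived state 'no' in Epsilon, Eta, and Zeta only — synapomorphy for {Epsilon, Eta, Zeta}.
Only Epsilon and Eta show the derived state 'yes' for dorsal spines, supporting them as a clade.
sclerotic ring: derived state 'yes' in Delta, Epsilon, Eta, and Zeta only — synapomorphy for {Delta, Epsilon, Eta, Zeta}.
prehensile tail: derived state 'yes' in Epsilon only — an autapomorphy, so it tells us nothing about relationships among taxa.
Most parsimonious ingroup topology: (Gamma,(((Epsilon,Eta),Zeta),Delta)).
Changes per character on this tree: cranial crest: 1; four-chambered heart: 1; stipules present: 1; dorsal spines: 1; sclerotic ring: 1; prehensile tail: 1.
Total = 6.

6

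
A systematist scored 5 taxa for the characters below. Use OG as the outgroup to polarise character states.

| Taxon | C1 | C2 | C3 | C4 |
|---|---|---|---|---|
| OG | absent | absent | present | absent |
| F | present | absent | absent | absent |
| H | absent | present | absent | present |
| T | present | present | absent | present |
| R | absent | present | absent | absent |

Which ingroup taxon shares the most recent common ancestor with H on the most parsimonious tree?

Character polarity is set by the outgroup: the derived state is whichever differs from the outgroup's state, so for C3 the derived state is 'absent', and for the remaining characters it is 'present'.
C1 groups F and T, which is incompatible with the clades supported by the remaining characters; treating it as convergent (homoplasy) costs fewer steps than any alternative tree.
C2 (derived state 'present') is shared by H, R, and T — a synapomorphy uniting that clade.
C3 (derived state 'absent') is shared by all ingroup taxa — unites the whole ingroup.
C4 (derived state 'present') is shared by H and T — a synapomorphy uniting that clade.
Most parsimonious ingroup topology: (F,((H,T),R)).
H and T form a cherry on this tree, so they are sister taxa.

T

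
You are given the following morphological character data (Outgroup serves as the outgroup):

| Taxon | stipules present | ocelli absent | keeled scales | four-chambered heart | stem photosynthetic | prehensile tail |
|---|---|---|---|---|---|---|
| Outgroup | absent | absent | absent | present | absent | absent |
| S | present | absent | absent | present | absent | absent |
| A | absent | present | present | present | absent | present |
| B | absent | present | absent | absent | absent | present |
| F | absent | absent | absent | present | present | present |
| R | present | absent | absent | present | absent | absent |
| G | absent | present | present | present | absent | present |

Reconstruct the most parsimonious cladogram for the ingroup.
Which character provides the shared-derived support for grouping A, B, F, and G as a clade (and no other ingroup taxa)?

Character polarity is set by the outgroup: the derived state is whichever differs from the outgroup's state, so for four-chambered heart the derived state is 'absent', and for the remaining characters it is 'present'.
stipules present (derived state 'present') is shared by R and S — a synapomorphy uniting that clade.
Only A, B, and G show the derived state 'present' for ocelli absent, supporting them as a clade.
Only A and G show the derived state 'present' for keeled scales, supporting them as a clade.
four-chambered heart: derived state 'absent' in B only — an autapomorphy, so it tells us nothing about relationships among taxa.
stem photosynthetic: derived state 'present' in F only — an autapomorphy, so it tells us nothing about relationships among taxa.
Only A, B, F, and G show the derived state 'present' for prehensile tail, supporting them as a clade.
Most parsimonious ingroup topology: ((S,R),(((A,G),B),F)).
The clade {A, B, F, G} is supported by prehensile tail: its derived state 'present' occurs in exactly those taxa and in no other taxon (including the outgroup).

prehensile tail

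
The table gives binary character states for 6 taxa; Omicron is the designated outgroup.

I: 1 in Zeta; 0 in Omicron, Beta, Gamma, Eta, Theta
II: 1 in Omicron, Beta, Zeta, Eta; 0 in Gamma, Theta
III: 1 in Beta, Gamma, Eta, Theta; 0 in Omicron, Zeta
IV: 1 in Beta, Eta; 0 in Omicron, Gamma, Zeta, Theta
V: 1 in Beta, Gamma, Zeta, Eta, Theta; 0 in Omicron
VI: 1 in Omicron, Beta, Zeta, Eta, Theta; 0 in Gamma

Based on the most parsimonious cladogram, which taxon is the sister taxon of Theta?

Gamma

Character polarity is set by the outgroup: the derived state is whichever differs from the outgroup's state, so for II, VI the derived state is '0', and for the remaining characters it is '1'.
I (derived state '1') is unique to Zeta (autapomorphy; uninformative for grouping).
Only Gamma and Theta show the derived state '0' for II, supporting them as a clade.
III (derived state '1') is shared by Beta, Eta, Gamma, and Theta — a synapomorphy uniting that clade.
IV (derived state '1') is shared by Beta and Eta — a synapomorphy uniting that clade.
All ingroup taxa share the derived state '1' for V; it defines the ingroup but does not resolve relationships within it.
VI (derived state '0') is unique to Gamma (autapomorphy; uninformative for grouping).
Most parsimonious ingroup topology: (((Beta,Eta),(Gamma,Theta)),Zeta).
Theta and Gamma form a cherry on this tree, so they are sister taxa.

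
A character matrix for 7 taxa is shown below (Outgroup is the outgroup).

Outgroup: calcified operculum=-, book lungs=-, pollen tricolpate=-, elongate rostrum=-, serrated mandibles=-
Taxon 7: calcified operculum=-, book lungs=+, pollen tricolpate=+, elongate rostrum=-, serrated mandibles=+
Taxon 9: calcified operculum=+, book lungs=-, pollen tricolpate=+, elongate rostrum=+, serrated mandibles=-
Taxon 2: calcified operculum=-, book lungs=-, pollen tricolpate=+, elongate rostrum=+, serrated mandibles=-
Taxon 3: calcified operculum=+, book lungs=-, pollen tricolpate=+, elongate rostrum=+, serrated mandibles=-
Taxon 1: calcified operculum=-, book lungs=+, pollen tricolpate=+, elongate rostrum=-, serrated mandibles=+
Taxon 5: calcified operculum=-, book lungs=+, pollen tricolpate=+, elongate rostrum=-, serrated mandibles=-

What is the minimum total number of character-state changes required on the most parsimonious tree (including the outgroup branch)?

The outgroup has state '-' for every character, so '+' is the derived state throughout.
Only Taxon 3 and Taxon 9 show the derived state '+' for calcified operculum, supporting them as a clade.
book lungs: derived state '+' in Taxon 1, Taxon 5, and Taxon 7 only — synapomorphy for {Taxon 1, Taxon 5, Taxon 7}.
All ingroup taxa share the derived state '+' for pollen tricolpate; it defines the ingroup but does not resolve relationships within it.
elongate rostrum (derived state '+') is shared by Taxon 2, Taxon 3, and Taxon 9 — a synapomorphy uniting that clade.
serrated mandibles: derived state '+' in Taxon 1 and Taxon 7 only — synapomorphy for {Taxon 1, Taxon 7}.
Most parsimonious ingroup topology: (((Taxon 7,Taxon 1),Taxon 5),((Taxon 9,Taxon 3),Taxon 2)).
Changes per character on this tree: calcified operculum: 1; book lungs: 1; pollen tricolpate: 1; elongate rostrum: 1; serrated mandibles: 1.
Total = 5.

5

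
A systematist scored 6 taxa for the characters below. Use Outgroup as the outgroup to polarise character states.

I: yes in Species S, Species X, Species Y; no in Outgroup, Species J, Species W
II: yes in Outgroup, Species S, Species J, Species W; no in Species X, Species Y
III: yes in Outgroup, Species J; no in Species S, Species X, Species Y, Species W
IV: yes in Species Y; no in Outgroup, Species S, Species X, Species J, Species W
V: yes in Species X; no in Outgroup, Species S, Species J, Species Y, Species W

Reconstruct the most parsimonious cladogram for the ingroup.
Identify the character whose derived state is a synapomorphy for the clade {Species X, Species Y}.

II

Character polarity is set by the outgroup: the derived state is whichever differs from the outgroup's state, so for II, III the derived state is 'no', and for the remaining characters it is 'yes'.
I: derived state 'yes' in Species S, Species X, and Species Y only — synapomorphy for {Species S, Species X, Species Y}.
II (derived state 'no') is shared by Species X and Species Y — a synapomorphy uniting that clade.
III (derived state 'no') is shared by Species S, Species W, Species X, and Species Y — a synapomorphy uniting that clade.
IV (derived state 'yes') is unique to Species Y (autapomorphy; uninformative for grouping).
V: derived state 'yes' in Species X only — an autapomorphy, so it tells us nothing about relationships among taxa.
Most parsimonious ingroup topology: (((Species S,(Species X,Species Y)),Species W),Species J).
The clade {Species X, Species Y} is supported by II: its derived state 'no' occurs in exactly those taxa and in no other taxon (including the outgroup).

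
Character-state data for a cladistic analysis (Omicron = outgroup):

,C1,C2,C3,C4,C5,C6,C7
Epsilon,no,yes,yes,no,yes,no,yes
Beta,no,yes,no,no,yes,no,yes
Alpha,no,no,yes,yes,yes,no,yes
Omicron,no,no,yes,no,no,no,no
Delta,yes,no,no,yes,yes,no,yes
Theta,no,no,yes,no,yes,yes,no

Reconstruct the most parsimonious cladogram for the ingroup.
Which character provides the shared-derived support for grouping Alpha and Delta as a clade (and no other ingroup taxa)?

Character polarity is set by the outgroup: the derived state is whichever differs from the outgroup's state, so for C3 the derived state is 'no', and for the remaining characters it is 'yes'.
C1: derived state 'yes' in Delta only — an autapomorphy, so it tells us nothing about relationships among taxa.
Only Beta and Epsilon show the derived state 'yes' for C2, supporting them as a clade.
C3 groups Beta and Delta, which is incompatible with the clades supported by the remaining characters; treating it as convergent (homoplasy) costs fewer steps than any alternative tree.
C4: derived state 'yes' in Alpha and Delta only — synapomorphy for {Alpha, Delta}.
All ingroup taxa share the derived state 'yes' for C5; it defines the ingroup but does not resolve relationships within it.
C6 (derived state 'yes') is unique to Theta (autapomorphy; uninformative for grouping).
Only Alpha, Beta, Delta, and Epsilon show the derived state 'yes' for C7, supporting them as a clade.
Most parsimonious ingroup topology: (((Beta,Epsilon),(Alpha,Delta)),Theta).
The clade {Alpha, Delta} is supported by C4: its derived state 'yes' occurs in exactly those taxa and in no other taxon (including the outgroup).

C4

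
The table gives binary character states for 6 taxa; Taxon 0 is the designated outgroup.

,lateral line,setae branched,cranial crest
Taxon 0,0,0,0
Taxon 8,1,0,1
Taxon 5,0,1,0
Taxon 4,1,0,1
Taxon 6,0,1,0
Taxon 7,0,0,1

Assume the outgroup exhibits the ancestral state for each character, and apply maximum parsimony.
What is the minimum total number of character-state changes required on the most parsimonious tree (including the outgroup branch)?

The outgroup has state '0' for every character, so '1' is the derived state throughout.
lateral line: derived state '1' in Taxon 4 and Taxon 8 only — synapomorphy for {Taxon 4, Taxon 8}.
setae branched (derived state '1') is shared by Taxon 5 and Taxon 6 — a synapomorphy uniting that clade.
cranial crest (derived state '1') is shared by Taxon 4, Taxon 7, and Taxon 8 — a synapomorphy uniting that clade.
Most parsimonious ingroup topology: (((Taxon 8,Taxon 4),Taxon 7),(Taxon 5,Taxon 6)).
Changes per character on this tree: lateral line: 1; setae branched: 1; cranial crest: 1.
Total = 3.

3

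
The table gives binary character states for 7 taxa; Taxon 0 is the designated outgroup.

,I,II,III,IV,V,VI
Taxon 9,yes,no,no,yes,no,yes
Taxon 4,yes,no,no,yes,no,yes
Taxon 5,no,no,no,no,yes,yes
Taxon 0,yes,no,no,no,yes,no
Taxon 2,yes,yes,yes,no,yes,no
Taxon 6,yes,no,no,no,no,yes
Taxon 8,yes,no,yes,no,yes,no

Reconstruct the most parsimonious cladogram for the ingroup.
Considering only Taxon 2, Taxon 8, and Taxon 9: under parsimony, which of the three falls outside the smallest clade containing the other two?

Taxon 9

Character polarity is set by the outgroup: the derived state is whichever differs from the outgroup's state, so for I, V the derived state is 'no', and for the remaining characters it is 'yes'.
I: derived state 'no' in Taxon 5 only — an autapomorphy, so it tells us nothing about relationships among taxa.
II (derived state 'yes') is unique to Taxon 2 (autapomorphy; uninformative for grouping).
III: derived state 'yes' in Taxon 2 and Taxon 8 only — synapomorphy for {Taxon 2, Taxon 8}.
IV (derived state 'yes') is shared by Taxon 4 and Taxon 9 — a synapomorphy uniting that clade.
V: derived state 'no' in Taxon 4, Taxon 6, and Taxon 9 only — synapomorphy for {Taxon 4, Taxon 6, Taxon 9}.
Only Taxon 4, Taxon 5, Taxon 6, and Taxon 9 show the derived state 'yes' for VI, supporting them as a clade.
Most parsimonious ingroup topology: (((Taxon 6,(Taxon 4,Taxon 9)),Taxon 5),(Taxon 8,Taxon 2)).
Taxon 2 and Taxon 8 share a more recent common ancestor with each other than either does with Taxon 9, so Taxon 9 is the least closely related of the three.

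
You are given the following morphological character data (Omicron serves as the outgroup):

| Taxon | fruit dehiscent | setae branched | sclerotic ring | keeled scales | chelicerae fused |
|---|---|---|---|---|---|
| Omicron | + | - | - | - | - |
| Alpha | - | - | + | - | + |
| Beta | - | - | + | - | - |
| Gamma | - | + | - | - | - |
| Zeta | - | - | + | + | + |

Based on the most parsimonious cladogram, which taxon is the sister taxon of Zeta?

Alpha

Character polarity is set by the outgroup: the derived state is whichever differs from the outgroup's state, so for fruit dehiscent the derived state is '-', and for the remaining characters it is '+'.
All ingroup taxa share the derived state '-' for fruit dehiscent; it defines the ingroup but does not resolve relationships within it.
setae branched: derived state '+' in Gamma only — an autapomorphy, so it tells us nothing about relationships among taxa.
sclerotic ring (derived state '+') is shared by Alpha, Beta, and Zeta — a synapomorphy uniting that clade.
keeled scales (derived state '+') is unique to Zeta (autapomorphy; uninformative for grouping).
chelicerae fused: derived state '+' in Alpha and Zeta only — synapomorphy for {Alpha, Zeta}.
Most parsimonious ingroup topology: (((Alpha,Zeta),Beta),Gamma).
Zeta and Alpha form a cherry on this tree, so they are sister taxa.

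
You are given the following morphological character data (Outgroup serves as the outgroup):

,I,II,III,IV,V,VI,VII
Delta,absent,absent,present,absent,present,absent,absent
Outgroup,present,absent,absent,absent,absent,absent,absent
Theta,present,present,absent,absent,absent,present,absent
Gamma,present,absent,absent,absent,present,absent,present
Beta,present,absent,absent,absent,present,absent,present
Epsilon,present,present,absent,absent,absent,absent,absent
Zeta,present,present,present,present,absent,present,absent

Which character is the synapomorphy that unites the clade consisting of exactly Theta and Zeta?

VI

Character polarity is set by the outgroup: the derived state is whichever differs from the outgroup's state, so for I the derived state is 'absent', and for the remaining characters it is 'present'.
I (derived state 'absent') is unique to Delta (autapomorphy; uninformative for grouping).
II (derived state 'present') is shared by Epsilon, Theta, and Zeta — a synapomorphy uniting that clade.
III groups Delta and Zeta, which is incompatible with the clades supported by the remaining characters; treating it as convergent (homoplasy) costs fewer steps than any alternative tree.
IV (derived state 'present') is unique to Zeta (autapomorphy; uninformative for grouping).
Only Beta, Delta, and Gamma show the derived state 'present' for V, supporting them as a clade.
Only Theta and Zeta show the derived state 'present' for VI, supporting them as a clade.
VII: derived state 'present' in Beta and Gamma only — synapomorphy for {Beta, Gamma}.
Most parsimonious ingroup topology: ((Delta,(Beta,Gamma)),(Epsilon,(Zeta,Theta))).
The clade {Theta, Zeta} is supported by VI: its derived state 'present' occurs in exactly those taxa and in no other taxon (including the outgroup).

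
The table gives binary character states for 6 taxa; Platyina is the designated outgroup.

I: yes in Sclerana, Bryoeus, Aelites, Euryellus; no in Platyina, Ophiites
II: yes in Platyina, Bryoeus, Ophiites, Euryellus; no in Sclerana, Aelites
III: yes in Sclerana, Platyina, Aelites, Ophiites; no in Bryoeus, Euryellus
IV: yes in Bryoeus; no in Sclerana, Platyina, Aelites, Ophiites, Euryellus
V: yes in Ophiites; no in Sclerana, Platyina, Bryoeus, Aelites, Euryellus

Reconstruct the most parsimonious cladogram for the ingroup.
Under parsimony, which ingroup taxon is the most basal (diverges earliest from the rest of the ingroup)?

Ophiites

Character polarity is set by the outgroup: the derived state is whichever differs from the outgroup's state, so for II, III the derived state is 'no', and for the remaining characters it is 'yes'.
Only Aelites, Bryoeus, Euryellus, and Sclerana show the derived state 'yes' for I, supporting them as a clade.
II: derived state 'no' in Aelites and Sclerana only — synapomorphy for {Aelites, Sclerana}.
III: derived state 'no' in Bryoeus and Euryellus only — synapomorphy for {Bryoeus, Euryellus}.
IV: derived state 'yes' in Bryoeus only — an autapomorphy, so it tells us nothing about relationships among taxa.
V: derived state 'yes' in Ophiites only — an autapomorphy, so it tells us nothing about relationships among taxa.
Most parsimonious ingroup topology: (((Euryellus,Bryoeus),(Sclerana,Aelites)),Ophiites).
Ophiites is sister to the clade containing all other ingroup taxa, so it is the earliest-diverging (most basal) ingroup lineage.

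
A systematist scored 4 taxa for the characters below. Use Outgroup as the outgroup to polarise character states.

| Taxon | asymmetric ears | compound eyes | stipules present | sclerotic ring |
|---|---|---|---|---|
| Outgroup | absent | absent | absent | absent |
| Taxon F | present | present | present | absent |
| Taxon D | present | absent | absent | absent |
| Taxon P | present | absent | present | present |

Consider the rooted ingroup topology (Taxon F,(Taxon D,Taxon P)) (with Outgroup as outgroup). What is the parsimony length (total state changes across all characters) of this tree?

Map each character onto (Taxon F,(Taxon D,Taxon P)) (rooted by Outgroup) and count the minimum state changes it requires (Fitch parsimony):
asymmetric ears: 1; compound eyes: 1; stipules present: 2; sclerotic ring: 1.
Total tree length = 5.

5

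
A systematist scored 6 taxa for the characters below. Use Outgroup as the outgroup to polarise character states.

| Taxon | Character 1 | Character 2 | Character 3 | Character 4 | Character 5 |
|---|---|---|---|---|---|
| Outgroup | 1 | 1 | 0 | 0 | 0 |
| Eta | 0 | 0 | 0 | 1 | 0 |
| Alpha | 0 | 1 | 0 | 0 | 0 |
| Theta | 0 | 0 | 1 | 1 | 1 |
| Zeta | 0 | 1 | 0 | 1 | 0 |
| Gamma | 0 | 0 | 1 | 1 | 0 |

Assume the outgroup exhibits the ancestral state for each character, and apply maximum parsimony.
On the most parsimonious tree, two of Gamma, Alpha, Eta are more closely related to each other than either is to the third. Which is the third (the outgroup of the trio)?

Alpha

Character polarity is set by the outgroup: the derived state is whichever differs from the outgroup's state, so for Character 1, Character 2 the derived state is '0', and for the remaining characters it is '1'.
Character 1 (derived state '0') is shared by all ingroup taxa — unites the whole ingroup.
Character 2 (derived state '0') is shared by Eta, Gamma, and Theta — a synapomorphy uniting that clade.
Character 3 (derived state '1') is shared by Gamma and Theta — a synapomorphy uniting that clade.
Character 4 (derived state '1') is shared by Eta, Gamma, Theta, and Zeta — a synapomorphy uniting that clade.
Character 5: derived state '1' in Theta only — an autapomorphy, so it tells us nothing about relationships among taxa.
Most parsimonious ingroup topology: (((Eta,(Theta,Gamma)),Zeta),Alpha).
Gamma and Eta share a more recent common ancestor with each other than either does with Alpha, so Alpha is the least closely related of the three.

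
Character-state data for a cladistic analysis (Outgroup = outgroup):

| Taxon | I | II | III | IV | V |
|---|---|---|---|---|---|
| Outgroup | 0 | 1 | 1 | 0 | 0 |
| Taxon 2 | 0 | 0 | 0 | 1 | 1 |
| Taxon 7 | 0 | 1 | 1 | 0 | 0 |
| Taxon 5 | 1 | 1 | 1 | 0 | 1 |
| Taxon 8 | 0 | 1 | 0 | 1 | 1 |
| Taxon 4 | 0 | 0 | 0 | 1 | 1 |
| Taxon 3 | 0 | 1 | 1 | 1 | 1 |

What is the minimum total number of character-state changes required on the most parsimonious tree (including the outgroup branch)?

Character polarity is set by the outgroup: the derived state is whichever differs from the outgroup's state, so for II, III the derived state is '0', and for the remaining characters it is '1'.
I: derived state '1' in Taxon 5 only — an autapomorphy, so it tells us nothing about relationships among taxa.
II: derived state '0' in Taxon 2 and Taxon 4 only — synapomorphy for {Taxon 2, Taxon 4}.
Only Taxon 2, Taxon 4, and Taxon 8 show the derived state '0' for III, supporting them as a clade.
IV (derived state '1') is shared by Taxon 2, Taxon 3, Taxon 4, and Taxon 8 — a synapomorphy uniting that clade.
Only Taxon 2, Taxon 3, Taxon 4, Taxon 5, and Taxon 8 show the derived state '1' for V, supporting them as a clade.
Most parsimonious ingroup topology: (((((Taxon 2,Taxon 4),Taxon 8),Taxon 3),Taxon 5),Taxon 7).
Changes per character on this tree: I: 1; II: 1; III: 1; IV: 1; V: 1.
Total = 5.

5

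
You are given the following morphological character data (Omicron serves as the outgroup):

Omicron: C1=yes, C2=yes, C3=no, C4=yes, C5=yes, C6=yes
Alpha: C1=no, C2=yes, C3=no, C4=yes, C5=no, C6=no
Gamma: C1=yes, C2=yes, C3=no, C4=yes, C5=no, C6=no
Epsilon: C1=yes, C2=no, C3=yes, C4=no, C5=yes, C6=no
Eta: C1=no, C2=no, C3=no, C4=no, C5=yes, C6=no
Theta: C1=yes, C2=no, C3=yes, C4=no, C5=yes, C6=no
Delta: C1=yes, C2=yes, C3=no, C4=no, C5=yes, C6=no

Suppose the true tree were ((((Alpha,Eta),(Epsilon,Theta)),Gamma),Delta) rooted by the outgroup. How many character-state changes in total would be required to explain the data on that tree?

Map each character onto ((((Alpha,Eta),(Epsilon,Theta)),Gamma),Delta) (rooted by Omicron) and count the minimum state changes it requires (Fitch parsimony):
C1: 1; C2: 2; C3: 1; C4: 3; C5: 2; C6: 1.
Total tree length = 10.

10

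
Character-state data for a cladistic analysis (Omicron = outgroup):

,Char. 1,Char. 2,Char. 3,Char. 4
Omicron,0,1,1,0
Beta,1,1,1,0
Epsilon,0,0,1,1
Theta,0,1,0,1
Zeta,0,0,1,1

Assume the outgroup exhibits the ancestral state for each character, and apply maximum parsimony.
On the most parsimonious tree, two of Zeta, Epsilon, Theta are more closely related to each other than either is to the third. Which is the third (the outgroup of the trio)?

Theta

Character polarity is set by the outgroup: the derived state is whichever differs from the outgroup's state, so for Char. 2, Char. 3 the derived state is '0', and for the remaining characters it is '1'.
Char. 1: derived state '1' in Beta only — an autapomorphy, so it tells us nothing about relationships among taxa.
Char. 2 (derived state '0') is shared by Epsilon and Zeta — a synapomorphy uniting that clade.
Char. 3: derived state '0' in Theta only — an autapomorphy, so it tells us nothing about relationships among taxa.
Only Epsilon, Theta, and Zeta show the derived state '1' for Char. 4, supporting them as a clade.
Most parsimonious ingroup topology: (Beta,((Epsilon,Zeta),Theta)).
Zeta and Epsilon share a more recent common ancestor with each other than either does with Theta, so Theta is the least closely related of the three.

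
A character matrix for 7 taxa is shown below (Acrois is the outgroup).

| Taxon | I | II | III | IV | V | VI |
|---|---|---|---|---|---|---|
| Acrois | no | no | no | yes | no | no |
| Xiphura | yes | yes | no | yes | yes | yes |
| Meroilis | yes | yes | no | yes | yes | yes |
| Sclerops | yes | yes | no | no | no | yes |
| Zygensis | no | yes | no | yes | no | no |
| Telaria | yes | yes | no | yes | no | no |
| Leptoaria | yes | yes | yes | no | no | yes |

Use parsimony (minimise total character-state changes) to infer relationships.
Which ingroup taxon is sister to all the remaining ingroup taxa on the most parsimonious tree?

Zygensis

Character polarity is set by the outgroup: the derived state is whichever differs from the outgroup's state, so for IV the derived state is 'no', and for the remaining characters it is 'yes'.
I (derived state 'yes') is shared by Leptoaria, Meroilis, Sclerops, Telaria, and Xiphura — a synapomorphy uniting that clade.
All ingroup taxa share the derived state 'yes' for II; it defines the ingroup but does not resolve relationships within it.
III (derived state 'yes') is unique to Leptoaria (autapomorphy; uninformative for grouping).
Only Leptoaria and Sclerops show the derived state 'no' for IV, supporting them as a clade.
V (derived state 'yes') is shared by Meroilis and Xiphura — a synapomorphy uniting that clade.
VI: derived state 'yes' in Leptoaria, Meroilis, Sclerops, and Xiphura only — synapomorphy for {Leptoaria, Meroilis, Sclerops, Xiphura}.
Most parsimonious ingroup topology: ((((Xiphura,Meroilis),(Sclerops,Leptoaria)),Telaria),Zygensis).
Zygensis is sister to the clade containing all other ingroup taxa, so it is the earliest-diverging (most basal) ingroup lineage.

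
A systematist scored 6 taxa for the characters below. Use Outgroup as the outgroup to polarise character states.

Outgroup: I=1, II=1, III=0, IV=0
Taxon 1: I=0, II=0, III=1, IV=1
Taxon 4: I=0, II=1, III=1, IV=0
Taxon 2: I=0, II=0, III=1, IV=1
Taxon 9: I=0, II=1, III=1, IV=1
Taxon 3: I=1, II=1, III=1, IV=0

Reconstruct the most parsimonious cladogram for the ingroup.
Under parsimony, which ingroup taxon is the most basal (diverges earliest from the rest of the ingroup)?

Taxon 3

Character polarity is set by the outgroup: the derived state is whichever differs from the outgroup's state, so for I, II the derived state is '0', and for the remaining characters it is '1'.
I (derived state '0') is shared by Taxon 1, Taxon 2, Taxon 4, and Taxon 9 — a synapomorphy uniting that clade.
II: derived state '0' in Taxon 1 and Taxon 2 only — synapomorphy for {Taxon 1, Taxon 2}.
III (derived state '1') is shared by all ingroup taxa — unites the whole ingroup.
IV: derived state '1' in Taxon 1, Taxon 2, and Taxon 9 only — synapomorphy for {Taxon 1, Taxon 2, Taxon 9}.
Most parsimonious ingroup topology: ((((Taxon 1,Taxon 2),Taxon 9),Taxon 4),Taxon 3).
Taxon 3 is sister to the clade containing all other ingroup taxa, so it is the earliest-diverging (most basal) ingroup lineage.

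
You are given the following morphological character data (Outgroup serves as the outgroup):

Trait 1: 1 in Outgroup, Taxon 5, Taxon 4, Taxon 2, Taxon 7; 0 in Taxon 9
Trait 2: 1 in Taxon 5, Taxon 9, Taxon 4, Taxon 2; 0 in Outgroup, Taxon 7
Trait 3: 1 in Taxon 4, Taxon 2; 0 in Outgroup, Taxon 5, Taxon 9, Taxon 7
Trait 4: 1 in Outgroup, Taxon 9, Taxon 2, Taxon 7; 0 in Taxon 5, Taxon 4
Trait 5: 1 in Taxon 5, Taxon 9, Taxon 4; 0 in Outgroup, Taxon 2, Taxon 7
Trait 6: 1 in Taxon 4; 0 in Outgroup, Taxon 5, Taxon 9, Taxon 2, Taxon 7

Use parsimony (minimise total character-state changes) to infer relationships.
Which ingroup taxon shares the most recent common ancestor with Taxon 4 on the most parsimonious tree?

Character polarity is set by the outgroup: the derived state is whichever differs from the outgroup's state, so for Trait 1, Trait 4 the derived state is '0', and for the remaining characters it is '1'.
Trait 1: derived state '0' in Taxon 9 only — an autapomorphy, so it tells us nothing about relationships among taxa.
Trait 2 (derived state '1') is shared by Taxon 2, Taxon 4, Taxon 5, and Taxon 9 — a synapomorphy uniting that clade.
Trait 3 (state '1') occurs in Taxon 2 and Taxon 4 but conflicts with the nesting implied by the other characters — most parsimoniously interpreted as homoplasy.
Only Taxon 4 and Taxon 5 show the derived state '0' for Trait 4, supporting them as a clade.
Trait 5: derived state '1' in Taxon 4, Taxon 5, and Taxon 9 only — synapomorphy for {Taxon 4, Taxon 5, Taxon 9}.
Trait 6 (derived state '1') is unique to Taxon 4 (autapomorphy; uninformative for grouping).
Most parsimonious ingroup topology: ((((Taxon 5,Taxon 4),Taxon 9),Taxon 2),Taxon 7).
Taxon 4 and Taxon 5 form a cherry on this tree, so they are sister taxa.

Taxon 5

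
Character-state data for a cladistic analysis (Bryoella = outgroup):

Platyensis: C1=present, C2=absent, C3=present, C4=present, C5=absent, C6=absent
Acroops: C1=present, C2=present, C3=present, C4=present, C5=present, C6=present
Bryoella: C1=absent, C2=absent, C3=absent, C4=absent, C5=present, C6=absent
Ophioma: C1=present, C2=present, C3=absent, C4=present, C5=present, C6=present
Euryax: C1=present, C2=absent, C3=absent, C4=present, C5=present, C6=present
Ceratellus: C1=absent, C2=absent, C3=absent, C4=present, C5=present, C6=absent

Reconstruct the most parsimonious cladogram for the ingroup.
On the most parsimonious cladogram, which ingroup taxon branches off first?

Character polarity is set by the outgroup: the derived state is whichever differs from the outgroup's state, so for C5 the derived state is 'absent', and for the remaining characters it is 'present'.
C1: derived state 'present' in Acroops, Euryax, Ophioma, and Platyensis only — synapomorphy for {Acroops, Euryax, Ophioma, Platyensis}.
C2 (derived state 'present') is shared by Acroops and Ophioma — a synapomorphy uniting that clade.
C3 groups Acroops and Platyensis, which is incompatible with the clades supported by the remaining characters; treating it as convergent (homoplasy) costs fewer steps than any alternative tree.
All ingroup taxa share the derived state 'present' for C4; it defines the ingroup but does not resolve relationships within it.
C5 (derived state 'absent') is unique to Platyensis (autapomorphy; uninformative for grouping).
Only Acroops, Euryax, and Ophioma show the derived state 'present' for C6, supporting them as a clade.
Most parsimonious ingroup topology: ((((Acroops,Ophioma),Euryax),Platyensis),Ceratellus).
Ceratellus is sister to the clade containing all other ingroup taxa, so it is the earliest-diverging (most basal) ingroup lineage.

Ceratellus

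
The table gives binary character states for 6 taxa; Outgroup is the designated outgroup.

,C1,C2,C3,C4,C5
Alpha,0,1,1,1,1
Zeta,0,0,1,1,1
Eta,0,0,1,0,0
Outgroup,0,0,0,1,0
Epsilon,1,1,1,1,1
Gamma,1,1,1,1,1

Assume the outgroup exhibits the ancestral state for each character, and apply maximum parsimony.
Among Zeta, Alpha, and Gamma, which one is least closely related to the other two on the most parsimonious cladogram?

Zeta

Character polarity is set by the outgroup: the derived state is whichever differs from the outgroup's state, so for C4 the derived state is '0', and for the remaining characters it is '1'.
C1: derived state '1' in Epsilon and Gamma only — synapomorphy for {Epsilon, Gamma}.
C2: derived state '1' in Alpha, Epsilon, and Gamma only — synapomorphy for {Alpha, Epsilon, Gamma}.
All ingroup taxa share the derived state '1' for C3; it defines the ingroup but does not resolve relationships within it.
C4: derived state '0' in Eta only — an autapomorphy, so it tells us nothing about relationships among taxa.
Only Alpha, Epsilon, Gamma, and Zeta show the derived state '1' for C5, supporting them as a clade.
Most parsimonious ingroup topology: ((Zeta,((Epsilon,Gamma),Alpha)),Eta).
Alpha and Gamma share a more recent common ancestor with each other than either does with Zeta, so Zeta is the least closely related of the three.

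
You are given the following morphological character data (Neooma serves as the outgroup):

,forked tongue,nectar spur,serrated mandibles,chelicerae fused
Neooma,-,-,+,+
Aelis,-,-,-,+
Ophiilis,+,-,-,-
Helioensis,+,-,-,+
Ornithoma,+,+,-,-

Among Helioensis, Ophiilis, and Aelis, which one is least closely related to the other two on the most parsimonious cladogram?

Aelis

Character polarity is set by the outgroup: the derived state is whichever differs from the outgroup's state, so for serrated mandibles, chelicerae fused the derived state is '-', and for the remaining characters it is '+'.
Only Helioensis, Ophiilis, and Ornithoma show the derived state '+' for forked tongue, supporting them as a clade.
nectar spur: derived state '+' in Ornithoma only — an autapomorphy, so it tells us nothing about relationships among taxa.
All ingroup taxa share the derived state '-' for serrated mandibles; it defines the ingroup but does not resolve relationships within it.
chelicerae fused (derived state '-') is shared by Ophiilis and Ornithoma — a synapomorphy uniting that clade.
Most parsimonious ingroup topology: (Aelis,((Ophiilis,Ornithoma),Helioensis)).
Helioensis and Ophiilis share a more recent common ancestor with each other than either does with Aelis, so Aelis is the least closely related of the three.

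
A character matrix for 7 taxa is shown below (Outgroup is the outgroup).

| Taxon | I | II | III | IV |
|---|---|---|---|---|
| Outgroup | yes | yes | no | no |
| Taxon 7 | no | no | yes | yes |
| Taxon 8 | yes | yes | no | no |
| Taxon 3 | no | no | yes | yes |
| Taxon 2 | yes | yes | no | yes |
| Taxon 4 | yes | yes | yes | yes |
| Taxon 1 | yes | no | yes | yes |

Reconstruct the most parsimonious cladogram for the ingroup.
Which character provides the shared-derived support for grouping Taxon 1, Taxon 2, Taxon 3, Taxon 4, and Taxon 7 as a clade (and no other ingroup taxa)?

Character polarity is set by the outgroup: the derived state is whichever differs from the outgroup's state, so for I, II the derived state is 'no', and for the remaining characters it is 'yes'.
I: derived state 'no' in Taxon 3 and Taxon 7 only — synapomorphy for {Taxon 3, Taxon 7}.
Only Taxon 1, Taxon 3, and Taxon 7 show the derived state 'no' for II, supporting them as a clade.
III (derived state 'yes') is shared by Taxon 1, Taxon 3, Taxon 4, and Taxon 7 — a synapomorphy uniting that clade.
IV: derived state 'yes' in Taxon 1, Taxon 2, Taxon 3, Taxon 4, and Taxon 7 only — synapomorphy for {Taxon 1, Taxon 2, Taxon 3, Taxon 4, Taxon 7}.
Most parsimonious ingroup topology: (((((Taxon 7,Taxon 3),Taxon 1),Taxon 4),Taxon 2),Taxon 8).
The clade {Taxon 1, Taxon 2, Taxon 3, Taxon 4, Taxon 7} is supported by IV: its derived state 'yes' occurs in exactly those taxa and in no other taxon (including the outgroup).

IV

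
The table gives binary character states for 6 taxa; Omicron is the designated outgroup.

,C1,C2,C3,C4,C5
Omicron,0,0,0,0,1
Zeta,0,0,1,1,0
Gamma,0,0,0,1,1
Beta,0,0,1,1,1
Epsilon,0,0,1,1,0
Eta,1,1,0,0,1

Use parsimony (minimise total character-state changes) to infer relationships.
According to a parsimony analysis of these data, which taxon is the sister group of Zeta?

Epsilon

Character polarity is set by the outgroup: the derived state is whichever differs from the outgroup's state, so for C5 the derived state is '0', and for the remaining characters it is '1'.
C1 (derived state '1') is unique to Eta (autapomorphy; uninformative for grouping).
C2 (derived state '1') is unique to Eta (autapomorphy; uninformative for grouping).
C3: derived state '1' in Beta, Epsilon, and Zeta only — synapomorphy for {Beta, Epsilon, Zeta}.
C4 (derived state '1') is shared by Beta, Epsilon, Gamma, and Zeta — a synapomorphy uniting that clade.
C5: derived state '0' in Epsilon and Zeta only — synapomorphy for {Epsilon, Zeta}.
Most parsimonious ingroup topology: ((((Zeta,Epsilon),Beta),Gamma),Eta).
Zeta and Epsilon form a cherry on this tree, so they are sister taxa.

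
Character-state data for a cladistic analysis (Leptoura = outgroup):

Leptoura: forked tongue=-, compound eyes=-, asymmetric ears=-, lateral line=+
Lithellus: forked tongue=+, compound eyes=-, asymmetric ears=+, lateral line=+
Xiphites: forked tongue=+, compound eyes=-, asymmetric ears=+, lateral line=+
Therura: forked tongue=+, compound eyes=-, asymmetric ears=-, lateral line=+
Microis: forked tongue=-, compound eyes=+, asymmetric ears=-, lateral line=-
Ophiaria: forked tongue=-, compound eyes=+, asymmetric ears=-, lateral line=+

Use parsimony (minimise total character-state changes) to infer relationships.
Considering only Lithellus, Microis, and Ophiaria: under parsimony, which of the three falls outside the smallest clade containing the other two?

Character polarity is set by the outgroup: the derived state is whichever differs from the outgroup's state, so for lateral line the derived state is '-', and for the remaining characters it is '+'.
forked tongue (derived state '+') is shared by Lithellus, Therura, and Xiphites — a synapomorphy uniting that clade.
Only Microis and Ophiaria show the derived state '+' for compound eyes, supporting them as a clade.
asymmetric ears (derived state '+') is shared by Lithellus and Xiphites — a synapomorphy uniting that clade.
lateral line: derived state '-' in Microis only — an autapomorphy, so it tells us nothing about relationships among taxa.
Most parsimonious ingroup topology: (((Lithellus,Xiphites),Therura),(Microis,Ophiaria)).
Ophiaria and Microis share a more recent common ancestor with each other than either does with Lithellus, so Lithellus is the least closely related of the three.

Lithellus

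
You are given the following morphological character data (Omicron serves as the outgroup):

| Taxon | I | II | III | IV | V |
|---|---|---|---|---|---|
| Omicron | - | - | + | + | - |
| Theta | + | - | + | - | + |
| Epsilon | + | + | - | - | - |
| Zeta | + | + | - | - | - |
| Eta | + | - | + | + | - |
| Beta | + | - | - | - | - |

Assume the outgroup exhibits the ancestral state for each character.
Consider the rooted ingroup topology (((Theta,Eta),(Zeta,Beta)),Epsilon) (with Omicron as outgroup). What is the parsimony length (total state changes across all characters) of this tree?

Map each character onto (((Theta,Eta),(Zeta,Beta)),Epsilon) (rooted by Omicron) and count the minimum state changes it requires (Fitch parsimony):
I: 1; II: 2; III: 2; IV: 2; V: 1.
Total tree length = 8.

8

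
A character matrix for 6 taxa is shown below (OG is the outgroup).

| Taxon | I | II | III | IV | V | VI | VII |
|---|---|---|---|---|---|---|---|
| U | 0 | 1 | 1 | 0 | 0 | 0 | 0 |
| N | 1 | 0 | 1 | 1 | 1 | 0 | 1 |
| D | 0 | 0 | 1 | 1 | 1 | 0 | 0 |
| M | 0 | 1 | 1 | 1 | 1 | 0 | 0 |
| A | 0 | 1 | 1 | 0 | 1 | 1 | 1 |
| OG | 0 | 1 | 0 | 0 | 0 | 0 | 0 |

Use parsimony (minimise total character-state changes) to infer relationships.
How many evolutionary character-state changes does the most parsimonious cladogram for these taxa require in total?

8

Character polarity is set by the outgroup: the derived state is whichever differs from the outgroup's state, so for II the derived state is '0', and for the remaining characters it is '1'.
I (derived state '1') is unique to N (autapomorphy; uninformative for grouping).
II: derived state '0' in D and N only — synapomorphy for {D, N}.
III (derived state '1') is shared by all ingroup taxa — unites the whole ingroup.
IV: derived state '1' in D, M, and N only — synapomorphy for {D, M, N}.
V: derived state '1' in A, D, M, and N only — synapomorphy for {A, D, M, N}.
VI: derived state '1' in A only — an autapomorphy, so it tells us nothing about relationships among taxa.
VII (state '1') occurs in A and N but conflicts with the nesting implied by the other characters — most parsimoniously interpreted as homoplasy.
Most parsimonious ingroup topology: ((((D,N),M),A),U).
Changes per character on this tree: I: 1; II: 1; III: 1; IV: 1; V: 1; VI: 1; VII: 2.
Total = 8.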